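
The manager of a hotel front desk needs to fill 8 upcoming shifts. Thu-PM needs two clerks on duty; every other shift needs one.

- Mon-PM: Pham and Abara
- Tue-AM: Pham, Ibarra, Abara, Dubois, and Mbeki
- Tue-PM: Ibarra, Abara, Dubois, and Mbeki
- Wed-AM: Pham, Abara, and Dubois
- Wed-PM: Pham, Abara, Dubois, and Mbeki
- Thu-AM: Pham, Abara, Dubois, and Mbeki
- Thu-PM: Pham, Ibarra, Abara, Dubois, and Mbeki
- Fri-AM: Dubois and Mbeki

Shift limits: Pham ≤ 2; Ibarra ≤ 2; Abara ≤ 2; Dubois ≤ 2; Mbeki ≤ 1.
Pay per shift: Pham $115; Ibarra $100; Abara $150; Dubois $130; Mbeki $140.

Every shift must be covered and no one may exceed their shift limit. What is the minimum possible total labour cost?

Picking the cheapest available clerk for each shift independently would cost $1005, but that ignores the shift limits.
An optimal schedule: Mon-PM→Pham, Tue-AM→Ibarra, Tue-PM→Ibarra, Wed-AM→Pham, Wed-PM→Abara, Thu-AM→Abara, Thu-PM→Dubois+Mbeki, Fri-AM→Dubois.
Total: 115 + 100 + 100 + 115 + 150 + 150 + 130 + 140 + 130 = $1130.

$1130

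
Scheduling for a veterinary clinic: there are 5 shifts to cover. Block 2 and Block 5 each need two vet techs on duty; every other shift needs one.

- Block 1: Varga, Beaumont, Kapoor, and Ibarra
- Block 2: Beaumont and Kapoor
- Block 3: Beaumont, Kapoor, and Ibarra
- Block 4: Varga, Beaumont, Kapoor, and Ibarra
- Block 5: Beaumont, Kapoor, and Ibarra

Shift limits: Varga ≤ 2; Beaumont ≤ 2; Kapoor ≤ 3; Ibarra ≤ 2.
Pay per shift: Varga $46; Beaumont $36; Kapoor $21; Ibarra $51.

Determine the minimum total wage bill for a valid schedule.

Block 2 can only be covered by Beaumont and Kapoor, so that assignment is forced.
Picking the cheapest available vet tech for each shift independently would cost $177, but that ignores the shift limits.
An optimal schedule: Block 1→Varga, Block 2→Kapoor+Beaumont, Block 3→Kapoor, Block 4→Varga, Block 5→Kapoor+Beaumont.
Total: 46 + 21 + 36 + 21 + 46 + 21 + 36 = $227.

$227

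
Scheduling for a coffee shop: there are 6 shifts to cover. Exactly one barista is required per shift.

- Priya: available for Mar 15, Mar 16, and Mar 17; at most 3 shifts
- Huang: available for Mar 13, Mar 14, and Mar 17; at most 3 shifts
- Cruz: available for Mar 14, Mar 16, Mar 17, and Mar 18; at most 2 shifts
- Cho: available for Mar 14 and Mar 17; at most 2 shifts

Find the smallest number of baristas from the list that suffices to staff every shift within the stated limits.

6 slots to fill and no one can take more than 3, so at least ⌈6/3⌉ = 2 baristas are needed.
Shifts {Mar 13, Mar 15, Mar 18} need 3 slots, but among the baristas available for them (Priya, Huang, and Cruz) any 2 together supply at most 2. So 2 baristas are not enough.
Priya, Huang, and Cruz alone can cover everything: Mar 13→Huang, Mar 14→Huang, Mar 15→Priya, Mar 16→Priya, Mar 17→Priya, Mar 18→Cruz.

3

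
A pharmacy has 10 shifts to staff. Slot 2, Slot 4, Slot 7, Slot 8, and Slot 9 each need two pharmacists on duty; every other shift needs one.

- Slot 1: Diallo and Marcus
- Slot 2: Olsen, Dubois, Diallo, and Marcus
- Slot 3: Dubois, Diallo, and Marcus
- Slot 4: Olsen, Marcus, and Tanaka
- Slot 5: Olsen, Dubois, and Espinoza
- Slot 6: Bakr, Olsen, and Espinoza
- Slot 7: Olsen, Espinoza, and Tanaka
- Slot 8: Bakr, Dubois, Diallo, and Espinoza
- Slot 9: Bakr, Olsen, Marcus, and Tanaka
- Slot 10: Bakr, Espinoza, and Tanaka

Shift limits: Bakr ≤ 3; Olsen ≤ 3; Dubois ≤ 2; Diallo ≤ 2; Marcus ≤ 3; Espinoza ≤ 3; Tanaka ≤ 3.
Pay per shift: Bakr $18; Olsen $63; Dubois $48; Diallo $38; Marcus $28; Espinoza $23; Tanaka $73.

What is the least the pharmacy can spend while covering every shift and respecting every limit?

Picking the cheapest available pharmacist for each shift independently would cost $445, but that ignores the shift limits.
An optimal schedule: Slot 1→Marcus, Slot 2→Diallo+Dubois, Slot 3→Diallo, Slot 4→Marcus+Olsen, Slot 5→Espinoza, Slot 6→Bakr, Slot 7→Espinoza+Olsen, Slot 8→Espinoza+Dubois, Slot 9→Bakr+Marcus, Slot 10→Bakr.
Total: 28 + 38 + 48 + 38 + 28 + 63 + 23 + 18 + 23 + 63 + 23 + 48 + 18 + 28 + 18 = $505.

$505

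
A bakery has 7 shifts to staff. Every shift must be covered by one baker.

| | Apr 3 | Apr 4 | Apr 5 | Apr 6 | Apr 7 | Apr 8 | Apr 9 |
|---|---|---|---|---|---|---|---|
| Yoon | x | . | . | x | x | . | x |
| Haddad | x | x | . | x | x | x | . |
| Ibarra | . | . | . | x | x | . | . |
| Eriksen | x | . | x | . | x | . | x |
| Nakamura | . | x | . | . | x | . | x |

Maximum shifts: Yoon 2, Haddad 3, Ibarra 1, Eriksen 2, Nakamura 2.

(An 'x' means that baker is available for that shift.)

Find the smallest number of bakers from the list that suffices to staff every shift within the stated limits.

3

7 slots to fill and no one can take more than 3, so at least ⌈7/3⌉ = 3 bakers are needed.
Yoon, Haddad, and Eriksen alone can cover everything: Apr 3→Haddad, Apr 4→Haddad, Apr 5→Eriksen, Apr 6→Yoon, Apr 7→Eriksen, Apr 8→Haddad, Apr 9→Yoon.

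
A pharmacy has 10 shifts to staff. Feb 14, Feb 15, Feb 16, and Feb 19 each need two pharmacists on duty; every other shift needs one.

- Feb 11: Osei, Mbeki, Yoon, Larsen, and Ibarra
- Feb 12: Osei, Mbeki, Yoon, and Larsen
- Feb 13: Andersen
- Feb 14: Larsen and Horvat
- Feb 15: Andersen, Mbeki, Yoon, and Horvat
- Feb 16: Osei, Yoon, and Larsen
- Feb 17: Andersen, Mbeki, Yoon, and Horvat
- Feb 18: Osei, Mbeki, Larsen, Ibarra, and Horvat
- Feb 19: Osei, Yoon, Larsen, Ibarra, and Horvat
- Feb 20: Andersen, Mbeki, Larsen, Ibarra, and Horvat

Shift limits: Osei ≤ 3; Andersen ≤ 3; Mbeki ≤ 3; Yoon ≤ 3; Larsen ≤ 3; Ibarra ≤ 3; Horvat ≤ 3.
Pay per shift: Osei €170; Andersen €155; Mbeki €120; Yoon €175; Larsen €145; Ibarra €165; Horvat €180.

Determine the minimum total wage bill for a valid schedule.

Feb 13 can only be covered by Andersen, so that assignment is forced.
Feb 14 can only be covered by Larsen and Horvat, so that assignment is forced.
Picking the cheapest available pharmacist for each shift independently would cost €1980, but that ignores the shift limits.
An optimal schedule: Feb 11→Ibarra, Feb 12→Mbeki, Feb 13→Andersen, Feb 14→Larsen+Horvat, Feb 15→Mbeki+Andersen, Feb 16→Larsen+Osei, Feb 17→Mbeki, Feb 18→Ibarra, Feb 19→Larsen+Ibarra, Feb 20→Andersen.
Total: 165 + 120 + 155 + 145 + 180 + 120 + 155 + 145 + 170 + 120 + 165 + 145 + 165 + 155 = €2105.

€2105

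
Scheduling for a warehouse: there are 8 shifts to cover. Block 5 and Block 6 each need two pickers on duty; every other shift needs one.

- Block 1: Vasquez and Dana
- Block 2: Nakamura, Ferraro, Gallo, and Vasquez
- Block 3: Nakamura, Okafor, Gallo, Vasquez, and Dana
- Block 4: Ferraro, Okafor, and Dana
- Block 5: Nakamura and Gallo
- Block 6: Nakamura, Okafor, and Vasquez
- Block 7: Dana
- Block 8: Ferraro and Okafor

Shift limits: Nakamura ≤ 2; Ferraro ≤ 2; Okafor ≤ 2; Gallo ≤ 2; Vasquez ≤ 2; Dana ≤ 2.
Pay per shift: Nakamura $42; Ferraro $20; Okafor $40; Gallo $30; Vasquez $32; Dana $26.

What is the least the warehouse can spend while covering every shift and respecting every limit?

$298

Block 5 can only be covered by Nakamura and Gallo, so that assignment is forced.
Block 7 can only be covered by Dana, so that assignment is forced.
Picking the cheapest available picker for each shift independently would cost $282, but that ignores the shift limits.
An optimal schedule: Block 1→Dana, Block 2→Gallo, Block 3→Vasquez, Block 4→Ferraro, Block 5→Gallo+Nakamura, Block 6→Vasquez+Okafor, Block 7→Dana, Block 8→Ferraro.
Total: 26 + 30 + 32 + 20 + 30 + 42 + 32 + 40 + 26 + 20 = $298.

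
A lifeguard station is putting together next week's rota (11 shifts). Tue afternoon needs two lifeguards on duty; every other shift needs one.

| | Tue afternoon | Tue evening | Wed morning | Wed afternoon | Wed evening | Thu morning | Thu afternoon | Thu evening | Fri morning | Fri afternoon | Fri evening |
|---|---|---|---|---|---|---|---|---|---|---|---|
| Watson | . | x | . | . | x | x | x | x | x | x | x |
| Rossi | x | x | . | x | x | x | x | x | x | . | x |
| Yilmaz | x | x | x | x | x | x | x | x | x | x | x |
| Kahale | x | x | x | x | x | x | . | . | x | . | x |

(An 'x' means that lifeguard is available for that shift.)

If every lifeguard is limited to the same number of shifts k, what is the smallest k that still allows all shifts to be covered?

With 4 lifeguards and 12 worker-slots to fill, someone must work at least ⌈12/4⌉ = 3 shifts, so k ≥ 3.
k = 3 works: Tue afternoon→Rossi+Yilmaz, Tue evening→Rossi, Wed morning→Yilmaz, Wed afternoon→Rossi, Wed evening→Yilmaz, Thu morning→Kahale, Thu afternoon→Watson, Thu evening→Watson, Fri morning→Kahale, Fri afternoon→Watson, Fri evening→Kahale.
Loads: Watson 3, Rossi 3, Yilmaz 3, Kahale 3 — all ≤ 3.

3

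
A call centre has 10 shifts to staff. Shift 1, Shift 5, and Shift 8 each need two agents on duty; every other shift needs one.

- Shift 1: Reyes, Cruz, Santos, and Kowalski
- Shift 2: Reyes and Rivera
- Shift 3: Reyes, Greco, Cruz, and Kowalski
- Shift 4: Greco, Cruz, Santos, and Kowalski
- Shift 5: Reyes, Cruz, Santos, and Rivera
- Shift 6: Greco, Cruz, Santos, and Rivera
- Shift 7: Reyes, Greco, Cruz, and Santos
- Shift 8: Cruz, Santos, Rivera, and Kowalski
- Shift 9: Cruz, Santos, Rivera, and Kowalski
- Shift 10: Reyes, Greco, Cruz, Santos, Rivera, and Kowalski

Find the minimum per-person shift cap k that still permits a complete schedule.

With 6 agents and 13 worker-slots to fill, someone must work at least ⌈13/6⌉ = 3 shifts, so k ≥ 3.
k = 3 works: Shift 1→Cruz+Santos, Shift 2→Reyes, Shift 3→Reyes, Shift 4→Greco, Shift 5→Cruz+Santos, Shift 6→Greco, Shift 7→Reyes, Shift 8→Santos+Rivera, Shift 9→Cruz, Shift 10→Greco.
Loads: Reyes 3, Greco 3, Cruz 3, Santos 3, Rivera 1, Kowalski 0 — all ≤ 3.

3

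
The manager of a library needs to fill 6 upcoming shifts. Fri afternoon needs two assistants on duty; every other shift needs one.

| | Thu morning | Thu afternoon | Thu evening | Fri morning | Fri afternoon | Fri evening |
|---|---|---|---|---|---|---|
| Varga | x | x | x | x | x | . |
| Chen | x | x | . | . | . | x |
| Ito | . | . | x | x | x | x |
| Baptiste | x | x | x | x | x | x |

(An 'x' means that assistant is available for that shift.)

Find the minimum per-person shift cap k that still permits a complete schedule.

With 4 assistants and 7 worker-slots to fill, someone must work at least ⌈7/4⌉ = 2 shifts, so k ≥ 2.
k = 2 works: Thu morning→Varga, Thu afternoon→Varga, Thu evening→Ito, Fri morning→Baptiste, Fri afternoon→Ito+Baptiste, Fri evening→Chen.
Loads: Varga 2, Chen 1, Ito 2, Baptiste 2 — all ≤ 2.

2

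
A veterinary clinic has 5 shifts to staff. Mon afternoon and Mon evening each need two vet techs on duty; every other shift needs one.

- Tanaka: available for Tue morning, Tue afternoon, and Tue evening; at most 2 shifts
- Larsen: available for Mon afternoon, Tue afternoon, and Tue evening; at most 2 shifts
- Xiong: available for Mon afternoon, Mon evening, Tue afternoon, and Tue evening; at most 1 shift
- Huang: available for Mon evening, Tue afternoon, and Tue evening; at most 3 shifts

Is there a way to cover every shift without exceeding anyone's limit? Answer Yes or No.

Total capacity is 8 and 7 slots are needed, so capacity alone doesn't rule it out.
Shifts {Mon afternoon, Mon evening} need 4 worker-slots in total, but the vet techs available for any of those shifts (Larsen, Xiong, and Huang) can supply at most 3 among them. So no valid schedule exists.

No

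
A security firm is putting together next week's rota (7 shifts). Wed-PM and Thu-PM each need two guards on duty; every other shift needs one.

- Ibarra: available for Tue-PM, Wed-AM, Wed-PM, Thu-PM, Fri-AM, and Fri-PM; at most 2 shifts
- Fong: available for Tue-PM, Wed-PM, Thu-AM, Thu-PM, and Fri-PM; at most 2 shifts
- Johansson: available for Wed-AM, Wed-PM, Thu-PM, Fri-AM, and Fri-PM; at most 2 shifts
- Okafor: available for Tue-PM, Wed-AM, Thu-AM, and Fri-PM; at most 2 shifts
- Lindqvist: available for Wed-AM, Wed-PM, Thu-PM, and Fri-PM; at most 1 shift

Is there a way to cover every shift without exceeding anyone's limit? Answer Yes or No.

Yes

One valid schedule: Tue-PM→Ibarra, Wed-AM→Okafor, Wed-PM→Fong+Johansson, Thu-AM→Fong, Thu-PM→Johansson+Lindqvist, Fri-AM→Ibarra, Fri-PM→Okafor.
Loads: Ibarra 2/2, Fong 2/2, Johansson 2/2, Okafor 2/2, Lindqvist 1/1 — all within limits.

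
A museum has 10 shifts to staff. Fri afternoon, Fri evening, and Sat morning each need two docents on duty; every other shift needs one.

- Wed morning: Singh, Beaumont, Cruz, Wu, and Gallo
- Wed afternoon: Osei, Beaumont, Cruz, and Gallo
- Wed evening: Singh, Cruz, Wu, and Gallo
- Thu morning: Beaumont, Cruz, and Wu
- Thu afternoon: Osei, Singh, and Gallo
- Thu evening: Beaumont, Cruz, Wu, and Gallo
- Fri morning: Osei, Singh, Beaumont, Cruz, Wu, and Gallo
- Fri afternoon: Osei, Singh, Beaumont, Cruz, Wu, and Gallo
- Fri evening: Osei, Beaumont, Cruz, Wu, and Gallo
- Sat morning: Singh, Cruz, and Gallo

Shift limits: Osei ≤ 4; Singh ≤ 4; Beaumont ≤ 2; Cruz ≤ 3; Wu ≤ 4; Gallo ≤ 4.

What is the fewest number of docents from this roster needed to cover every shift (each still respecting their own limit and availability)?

13 slots to fill and no one can take more than 4, so at least ⌈13/4⌉ = 4 docents are needed.
Osei, Singh, Beaumont, and Cruz alone can cover everything: Wed morning→Singh, Wed afternoon→Osei, Wed evening→Singh, Thu morning→Beaumont, Thu afternoon→Osei, Thu evening→Beaumont, Fri morning→Osei, Fri afternoon→Singh+Cruz, Fri evening→Osei+Cruz, Sat morning→Singh+Cruz.

4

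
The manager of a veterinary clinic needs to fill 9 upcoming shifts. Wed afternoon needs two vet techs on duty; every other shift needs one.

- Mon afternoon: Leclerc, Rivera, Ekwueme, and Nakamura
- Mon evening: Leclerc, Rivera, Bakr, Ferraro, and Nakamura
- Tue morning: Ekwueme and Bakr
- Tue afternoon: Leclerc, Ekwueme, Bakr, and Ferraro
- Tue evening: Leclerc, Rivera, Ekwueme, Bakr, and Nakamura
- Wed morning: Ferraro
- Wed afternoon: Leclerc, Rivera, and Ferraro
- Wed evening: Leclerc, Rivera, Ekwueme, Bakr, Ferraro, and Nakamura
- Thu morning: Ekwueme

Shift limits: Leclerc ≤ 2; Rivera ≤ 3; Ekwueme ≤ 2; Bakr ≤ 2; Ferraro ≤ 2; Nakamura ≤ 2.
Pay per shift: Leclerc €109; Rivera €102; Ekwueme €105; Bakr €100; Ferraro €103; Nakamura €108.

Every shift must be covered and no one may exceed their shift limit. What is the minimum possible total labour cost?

Wed morning can only be covered by Ferraro, so that assignment is forced.
Thu morning can only be covered by Ekwueme, so that assignment is forced.
Picking the cheapest available vet tech for each shift independently would cost €1015, but that ignores the shift limits.
An optimal schedule: Mon afternoon→Rivera, Mon evening→Rivera, Tue morning→Bakr, Tue afternoon→Bakr, Tue evening→Ekwueme, Wed morning→Ferraro, Wed afternoon→Rivera+Ferraro, Wed evening→Nakamura, Thu morning→Ekwueme.
Total: 102 + 102 + 100 + 100 + 105 + 103 + 102 + 103 + 108 + 105 = €1030.

€1030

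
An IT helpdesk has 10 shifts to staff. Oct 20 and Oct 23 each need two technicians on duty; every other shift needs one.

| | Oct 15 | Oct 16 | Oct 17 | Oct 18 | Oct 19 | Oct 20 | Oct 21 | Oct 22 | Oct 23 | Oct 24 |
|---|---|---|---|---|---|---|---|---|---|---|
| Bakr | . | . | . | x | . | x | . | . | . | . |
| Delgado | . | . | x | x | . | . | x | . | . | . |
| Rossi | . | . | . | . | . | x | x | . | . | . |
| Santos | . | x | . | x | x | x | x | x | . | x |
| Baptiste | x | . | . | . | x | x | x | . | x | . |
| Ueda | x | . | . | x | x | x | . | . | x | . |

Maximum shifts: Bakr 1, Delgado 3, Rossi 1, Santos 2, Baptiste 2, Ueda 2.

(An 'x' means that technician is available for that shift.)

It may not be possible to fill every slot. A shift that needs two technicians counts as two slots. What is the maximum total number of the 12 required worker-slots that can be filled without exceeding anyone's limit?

Total capacity across all technicians is 1+3+1+2+2+2 = 11, and 12 slots are needed, so at most 11 can be filled.
An assignment achieving 11: Oct 15→Baptiste, Oct 16→Santos, Oct 17→Delgado, Oct 18→Delgado, Oct 19→Ueda, Oct 20→Bakr+Rossi, Oct 21→Delgado, Oct 22→Santos, Oct 23→Baptiste+Ueda.
Loads: Bakr 1/1, Delgado 3/3, Rossi 1/1, Santos 2/2, Baptiste 2/2, Ueda 2/2.

11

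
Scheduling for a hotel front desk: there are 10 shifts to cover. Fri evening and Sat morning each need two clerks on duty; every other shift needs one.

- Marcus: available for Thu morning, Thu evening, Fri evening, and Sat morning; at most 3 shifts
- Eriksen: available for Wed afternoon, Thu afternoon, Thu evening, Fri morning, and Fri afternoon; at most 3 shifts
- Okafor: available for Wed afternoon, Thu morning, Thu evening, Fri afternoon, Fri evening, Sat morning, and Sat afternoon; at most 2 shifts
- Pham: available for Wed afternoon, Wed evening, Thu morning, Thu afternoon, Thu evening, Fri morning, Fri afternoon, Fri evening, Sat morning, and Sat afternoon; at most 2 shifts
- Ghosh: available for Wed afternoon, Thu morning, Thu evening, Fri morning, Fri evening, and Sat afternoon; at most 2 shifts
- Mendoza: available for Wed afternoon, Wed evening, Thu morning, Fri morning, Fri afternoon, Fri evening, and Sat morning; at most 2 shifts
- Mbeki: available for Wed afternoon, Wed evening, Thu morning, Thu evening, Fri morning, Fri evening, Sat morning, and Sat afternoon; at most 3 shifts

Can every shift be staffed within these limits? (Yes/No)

Yes

One valid schedule: Wed afternoon→Okafor, Wed evening→Pham, Thu morning→Marcus, Thu afternoon→Eriksen, Thu evening→Marcus, Fri morning→Eriksen, Fri afternoon→Eriksen, Fri evening→Ghosh+Mendoza, Sat morning→Marcus+Pham, Sat afternoon→Okafor.
Loads: Marcus 3/3, Eriksen 3/3, Okafor 2/2, Pham 2/2, Ghosh 1/2, Mendoza 1/2, Mbeki 0/3 — all within limits.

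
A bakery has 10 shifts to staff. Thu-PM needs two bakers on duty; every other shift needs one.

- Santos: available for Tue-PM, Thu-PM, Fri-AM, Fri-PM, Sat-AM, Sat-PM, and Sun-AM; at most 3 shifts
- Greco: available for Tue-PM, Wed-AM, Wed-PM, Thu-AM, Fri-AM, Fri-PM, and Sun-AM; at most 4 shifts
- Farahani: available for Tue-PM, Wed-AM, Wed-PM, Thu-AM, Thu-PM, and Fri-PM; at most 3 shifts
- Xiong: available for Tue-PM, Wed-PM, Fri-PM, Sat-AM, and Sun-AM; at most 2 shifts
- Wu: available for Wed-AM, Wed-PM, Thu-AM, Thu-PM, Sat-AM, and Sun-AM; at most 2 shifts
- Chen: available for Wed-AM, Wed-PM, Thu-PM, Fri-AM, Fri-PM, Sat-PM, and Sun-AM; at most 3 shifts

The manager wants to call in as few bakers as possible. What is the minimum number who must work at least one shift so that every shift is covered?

4

11 slots to fill and no one can take more than 4, so at least ⌈11/4⌉ = 3 bakers are needed.
Any 3 bakers together have capacity at most 4+3+3 = 10 < 11 slots, so 3 can never suffice.
Santos, Greco, Farahani, and Xiong alone can cover everything: Tue-PM→Farahani, Wed-AM→Greco, Wed-PM→Greco, Thu-AM→Greco, Thu-PM→Santos+Farahani, Fri-AM→Santos, Fri-PM→Farahani, Sat-AM→Xiong, Sat-PM→Santos, Sun-AM→Greco.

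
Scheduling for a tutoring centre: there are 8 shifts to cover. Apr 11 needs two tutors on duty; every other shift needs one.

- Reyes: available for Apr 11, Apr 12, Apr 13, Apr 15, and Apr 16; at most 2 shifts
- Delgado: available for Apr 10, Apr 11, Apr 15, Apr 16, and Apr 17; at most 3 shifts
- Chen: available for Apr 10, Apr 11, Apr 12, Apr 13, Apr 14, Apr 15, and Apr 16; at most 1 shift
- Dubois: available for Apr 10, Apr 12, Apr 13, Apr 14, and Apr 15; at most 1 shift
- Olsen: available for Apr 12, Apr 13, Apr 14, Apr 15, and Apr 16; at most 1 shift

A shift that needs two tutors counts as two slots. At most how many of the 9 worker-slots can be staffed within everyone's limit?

Total capacity across all tutors is 2+3+1+1+1 = 8, and 9 slots are needed, so at most 8 can be filled.
An assignment achieving 8: Apr 10→Delgado, Apr 11→Reyes+Delgado, Apr 12→Reyes, Apr 13→Dubois, Apr 14→Chen, Apr 16→Olsen, Apr 17→Delgado.
Loads: Reyes 2/2, Delgado 3/3, Chen 1/1, Dubois 1/1, Olsen 1/1.

8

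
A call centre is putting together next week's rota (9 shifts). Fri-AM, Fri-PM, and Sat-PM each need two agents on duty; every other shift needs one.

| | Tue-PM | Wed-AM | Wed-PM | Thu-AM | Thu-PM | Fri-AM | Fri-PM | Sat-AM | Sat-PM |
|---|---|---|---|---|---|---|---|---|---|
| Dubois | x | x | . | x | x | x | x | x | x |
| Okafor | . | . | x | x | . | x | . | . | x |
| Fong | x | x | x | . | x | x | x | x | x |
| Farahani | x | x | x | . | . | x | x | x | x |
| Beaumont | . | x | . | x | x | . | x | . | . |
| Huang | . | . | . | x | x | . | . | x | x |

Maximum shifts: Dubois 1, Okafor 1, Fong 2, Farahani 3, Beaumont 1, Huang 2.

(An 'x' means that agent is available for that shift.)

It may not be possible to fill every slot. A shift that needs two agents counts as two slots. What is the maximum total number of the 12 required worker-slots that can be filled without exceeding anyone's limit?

Total capacity across all agents is 1+1+2+3+1+2 = 10, and 12 slots are needed, so at most 10 can be filled.
An assignment achieving 10: Tue-PM→Dubois, Wed-AM→Fong, Wed-PM→Okafor, Thu-AM→Beaumont, Thu-PM→Fong, Fri-AM→Farahani, Fri-PM→Farahani, Sat-AM→Huang, Sat-PM→Farahani+Huang.
Loads: Dubois 1/1, Okafor 1/1, Fong 2/2, Farahani 3/3, Beaumont 1/1, Huang 2/2.

10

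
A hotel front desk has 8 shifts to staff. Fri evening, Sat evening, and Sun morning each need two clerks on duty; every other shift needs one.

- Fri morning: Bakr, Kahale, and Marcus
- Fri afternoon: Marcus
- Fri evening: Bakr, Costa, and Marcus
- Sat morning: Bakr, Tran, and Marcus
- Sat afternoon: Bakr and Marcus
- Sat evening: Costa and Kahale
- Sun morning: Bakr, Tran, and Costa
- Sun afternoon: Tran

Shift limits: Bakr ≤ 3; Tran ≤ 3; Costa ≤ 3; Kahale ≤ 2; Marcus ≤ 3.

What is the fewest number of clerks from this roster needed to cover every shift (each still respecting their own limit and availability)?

11 slots to fill and no one can take more than 3, so at least ⌈11/3⌉ = 4 clerks are needed.
Tran, Costa, Kahale, and Marcus alone can cover everything: Fri morning→Kahale, Fri afternoon→Marcus, Fri evening→Costa+Marcus, Sat morning→Tran, Sat afternoon→Marcus, Sat evening→Costa+Kahale, Sun morning→Tran+Costa, Sun afternoon→Tran.

4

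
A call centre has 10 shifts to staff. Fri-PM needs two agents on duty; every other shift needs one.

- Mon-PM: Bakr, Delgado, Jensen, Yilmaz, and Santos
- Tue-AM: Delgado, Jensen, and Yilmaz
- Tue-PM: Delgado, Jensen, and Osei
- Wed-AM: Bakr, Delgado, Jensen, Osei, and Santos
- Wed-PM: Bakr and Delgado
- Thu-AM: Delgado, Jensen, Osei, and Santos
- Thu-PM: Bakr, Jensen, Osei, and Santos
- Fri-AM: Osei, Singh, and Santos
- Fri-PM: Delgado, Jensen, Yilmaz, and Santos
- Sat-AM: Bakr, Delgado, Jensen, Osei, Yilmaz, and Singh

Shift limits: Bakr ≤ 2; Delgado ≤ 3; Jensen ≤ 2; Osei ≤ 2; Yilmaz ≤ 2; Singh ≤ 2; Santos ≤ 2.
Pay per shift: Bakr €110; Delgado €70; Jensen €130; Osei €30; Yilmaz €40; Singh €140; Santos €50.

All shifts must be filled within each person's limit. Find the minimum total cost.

Picking the cheapest available agent for each shift independently would cost €420, but that ignores the shift limits.
An optimal schedule: Mon-PM→Delgado, Tue-AM→Yilmaz, Tue-PM→Osei, Wed-AM→Bakr, Wed-PM→Delgado, Thu-AM→Santos, Thu-PM→Santos, Fri-AM→Osei, Fri-PM→Yilmaz+Delgado, Sat-AM→Bakr.
Total: 70 + 40 + 30 + 110 + 70 + 50 + 50 + 30 + 40 + 70 + 110 = €670.

€670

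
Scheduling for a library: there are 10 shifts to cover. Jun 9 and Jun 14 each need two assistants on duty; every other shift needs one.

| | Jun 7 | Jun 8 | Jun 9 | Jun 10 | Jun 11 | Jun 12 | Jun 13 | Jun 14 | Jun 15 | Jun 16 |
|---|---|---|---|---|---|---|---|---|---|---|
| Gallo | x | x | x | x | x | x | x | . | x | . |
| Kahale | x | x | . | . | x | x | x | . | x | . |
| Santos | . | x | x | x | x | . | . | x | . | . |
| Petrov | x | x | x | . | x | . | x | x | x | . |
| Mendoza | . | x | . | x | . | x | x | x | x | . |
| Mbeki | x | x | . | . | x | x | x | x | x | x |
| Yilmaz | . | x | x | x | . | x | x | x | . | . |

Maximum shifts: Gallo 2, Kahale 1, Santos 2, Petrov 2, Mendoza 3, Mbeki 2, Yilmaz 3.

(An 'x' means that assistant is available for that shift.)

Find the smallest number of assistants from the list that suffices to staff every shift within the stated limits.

5

12 slots to fill and no one can take more than 3, so at least ⌈12/3⌉ = 4 assistants are needed.
Any 4 assistants together have capacity at most 3+3+2+2 = 10 < 12 slots, so 4 can never suffice.
Gallo, Santos, Mendoza, Mbeki, and Yilmaz alone can cover everything: Jun 7→Gallo, Jun 8→Yilmaz, Jun 9→Gallo+Santos, Jun 10→Mendoza, Jun 11→Santos, Jun 12→Mendoza, Jun 13→Yilmaz, Jun 14→Mbeki+Yilmaz, Jun 15→Mendoza, Jun 16→Mbeki.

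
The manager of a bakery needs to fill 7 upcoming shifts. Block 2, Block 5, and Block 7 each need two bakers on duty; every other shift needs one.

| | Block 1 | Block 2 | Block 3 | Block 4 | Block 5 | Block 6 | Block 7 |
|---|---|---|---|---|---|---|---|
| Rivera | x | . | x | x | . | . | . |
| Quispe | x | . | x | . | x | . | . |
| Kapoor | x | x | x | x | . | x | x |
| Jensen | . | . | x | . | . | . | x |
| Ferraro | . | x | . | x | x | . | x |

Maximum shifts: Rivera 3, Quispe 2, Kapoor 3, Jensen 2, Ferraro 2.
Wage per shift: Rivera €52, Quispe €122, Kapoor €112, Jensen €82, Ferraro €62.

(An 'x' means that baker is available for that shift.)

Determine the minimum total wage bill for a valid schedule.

€820

Block 2 can only be covered by Kapoor and Ferraro, so that assignment is forced.
Block 5 can only be covered by Quispe and Ferraro, so that assignment is forced.
Block 6 can only be covered by Kapoor, so that assignment is forced.
Picking the cheapest available baker for each shift independently would cost €770, but that ignores the shift limits.
An optimal schedule: Block 1→Rivera, Block 2→Kapoor+Ferraro, Block 3→Rivera, Block 4→Rivera, Block 5→Quispe+Ferraro, Block 6→Kapoor, Block 7→Kapoor+Jensen.
Total: 52 + 112 + 62 + 52 + 52 + 122 + 62 + 112 + 112 + 82 = €820.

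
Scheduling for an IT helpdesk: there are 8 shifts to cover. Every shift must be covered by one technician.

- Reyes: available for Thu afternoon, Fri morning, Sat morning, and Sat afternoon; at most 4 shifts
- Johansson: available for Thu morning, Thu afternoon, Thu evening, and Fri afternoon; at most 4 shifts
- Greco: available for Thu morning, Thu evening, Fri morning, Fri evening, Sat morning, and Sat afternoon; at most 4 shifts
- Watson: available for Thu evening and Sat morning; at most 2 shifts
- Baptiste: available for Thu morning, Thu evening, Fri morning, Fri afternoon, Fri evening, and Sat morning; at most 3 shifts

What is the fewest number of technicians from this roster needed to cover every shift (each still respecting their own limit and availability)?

2

8 slots to fill and no one can take more than 4, so at least ⌈8/4⌉ = 2 technicians are needed.
Johansson and Greco alone can cover everything: Thu morning→Johansson, Thu afternoon→Johansson, Thu evening→Johansson, Fri morning→Greco, Fri afternoon→Johansson, Fri evening→Greco, Sat morning→Greco, Sat afternoon→Greco.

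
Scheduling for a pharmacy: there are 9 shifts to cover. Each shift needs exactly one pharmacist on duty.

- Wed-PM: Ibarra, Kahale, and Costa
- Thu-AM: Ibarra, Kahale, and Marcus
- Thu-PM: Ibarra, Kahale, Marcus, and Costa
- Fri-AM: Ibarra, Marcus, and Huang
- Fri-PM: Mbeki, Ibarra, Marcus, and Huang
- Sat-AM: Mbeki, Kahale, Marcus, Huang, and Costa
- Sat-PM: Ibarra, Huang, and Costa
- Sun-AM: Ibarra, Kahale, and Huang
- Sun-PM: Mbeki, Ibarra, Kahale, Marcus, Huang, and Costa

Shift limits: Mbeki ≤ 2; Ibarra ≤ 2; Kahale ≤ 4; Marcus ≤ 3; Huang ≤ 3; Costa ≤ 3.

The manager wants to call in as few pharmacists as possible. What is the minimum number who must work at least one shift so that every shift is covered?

3

9 slots to fill and no one can take more than 4, so at least ⌈9/4⌉ = 3 pharmacists are needed.
Mbeki, Kahale, and Huang alone can cover everything: Wed-PM→Kahale, Thu-AM→Kahale, Thu-PM→Kahale, Fri-AM→Huang, Fri-PM→Mbeki, Sat-AM→Mbeki, Sat-PM→Huang, Sun-AM→Kahale, Sun-PM→Huang.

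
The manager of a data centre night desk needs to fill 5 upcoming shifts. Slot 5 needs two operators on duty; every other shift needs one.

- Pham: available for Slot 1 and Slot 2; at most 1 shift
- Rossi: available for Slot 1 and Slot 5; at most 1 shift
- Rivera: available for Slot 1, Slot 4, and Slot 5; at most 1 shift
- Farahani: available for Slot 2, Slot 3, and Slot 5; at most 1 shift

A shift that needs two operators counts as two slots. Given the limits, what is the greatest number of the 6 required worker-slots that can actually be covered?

4

Total capacity across all operators is 1+1+1+1 = 4, and 6 slots are needed, so at most 4 can be filled.
An assignment achieving 4: Slot 1→Rossi, Slot 2→Pham, Slot 3→Farahani, Slot 4→Rivera.
Loads: Pham 1/1, Rossi 1/1, Rivera 1/1, Farahani 1/1.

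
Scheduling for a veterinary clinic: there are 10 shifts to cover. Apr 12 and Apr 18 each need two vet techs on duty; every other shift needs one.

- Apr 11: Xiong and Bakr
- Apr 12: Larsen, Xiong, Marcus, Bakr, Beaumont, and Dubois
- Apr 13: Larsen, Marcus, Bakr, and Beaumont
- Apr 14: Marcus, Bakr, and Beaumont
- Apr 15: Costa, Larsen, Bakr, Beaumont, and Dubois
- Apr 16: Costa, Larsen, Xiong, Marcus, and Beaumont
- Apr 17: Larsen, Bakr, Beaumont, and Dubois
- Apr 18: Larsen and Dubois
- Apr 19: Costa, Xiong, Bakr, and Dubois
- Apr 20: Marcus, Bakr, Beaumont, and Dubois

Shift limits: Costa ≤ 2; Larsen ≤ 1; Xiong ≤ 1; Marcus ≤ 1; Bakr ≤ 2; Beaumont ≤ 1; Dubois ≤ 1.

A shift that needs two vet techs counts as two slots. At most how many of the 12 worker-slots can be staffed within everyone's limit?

9

Total capacity across all vet techs is 2+1+1+1+2+1+1 = 9, and 12 slots are needed, so at most 9 can be filled.
An assignment achieving 9: Apr 11→Xiong, Apr 13→Bakr, Apr 14→Marcus, Apr 15→Costa, Apr 17→Bakr, Apr 18→Larsen+Dubois, Apr 19→Costa, Apr 20→Beaumont.
Loads: Costa 2/2, Larsen 1/1, Xiong 1/1, Marcus 1/1, Bakr 2/2, Beaumont 1/1, Dubois 1/1.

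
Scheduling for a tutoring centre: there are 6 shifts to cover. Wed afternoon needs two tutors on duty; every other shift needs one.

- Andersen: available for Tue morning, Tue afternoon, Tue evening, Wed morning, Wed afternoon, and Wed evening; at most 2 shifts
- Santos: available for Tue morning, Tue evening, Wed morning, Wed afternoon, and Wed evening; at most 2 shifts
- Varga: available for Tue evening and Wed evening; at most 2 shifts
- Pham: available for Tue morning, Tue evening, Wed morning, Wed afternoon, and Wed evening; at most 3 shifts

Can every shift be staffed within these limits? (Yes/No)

Tue afternoon can only be covered by Andersen, so that assignment is forced.
One valid schedule: Tue morning→Andersen, Tue afternoon→Andersen, Tue evening→Varga, Wed morning→Santos, Wed afternoon→Santos+Pham, Wed evening→Varga.
Loads: Andersen 2/2, Santos 2/2, Varga 2/2, Pham 1/3 — all within limits.

Yes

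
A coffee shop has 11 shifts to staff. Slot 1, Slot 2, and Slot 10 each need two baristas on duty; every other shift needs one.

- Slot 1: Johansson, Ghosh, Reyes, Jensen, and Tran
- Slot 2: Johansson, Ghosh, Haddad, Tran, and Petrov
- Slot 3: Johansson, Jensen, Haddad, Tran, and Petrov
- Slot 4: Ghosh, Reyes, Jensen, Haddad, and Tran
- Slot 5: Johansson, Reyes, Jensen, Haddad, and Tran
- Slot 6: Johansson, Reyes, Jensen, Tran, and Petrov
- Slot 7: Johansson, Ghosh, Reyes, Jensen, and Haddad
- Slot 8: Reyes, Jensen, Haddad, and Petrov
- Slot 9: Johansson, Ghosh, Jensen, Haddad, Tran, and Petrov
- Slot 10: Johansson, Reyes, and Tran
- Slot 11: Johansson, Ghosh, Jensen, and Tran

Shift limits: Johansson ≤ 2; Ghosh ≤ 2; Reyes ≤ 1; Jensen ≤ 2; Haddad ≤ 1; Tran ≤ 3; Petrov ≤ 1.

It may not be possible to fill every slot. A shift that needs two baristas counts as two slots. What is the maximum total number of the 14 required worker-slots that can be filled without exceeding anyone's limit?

Total capacity across all baristas is 2+2+1+2+1+3+1 = 12, and 14 slots are needed, so at most 12 can be filled.
An assignment achieving 12: Slot 1→Ghosh+Jensen, Slot 2→Ghosh+Haddad, Slot 3→Tran, Slot 4→Tran, Slot 5→Tran, Slot 6→Petrov, Slot 8→Jensen, Slot 10→Johansson+Reyes, Slot 11→Johansson.
Loads: Johansson 2/2, Ghosh 2/2, Reyes 1/1, Jensen 2/2, Haddad 1/1, Tran 3/3, Petrov 1/1.

12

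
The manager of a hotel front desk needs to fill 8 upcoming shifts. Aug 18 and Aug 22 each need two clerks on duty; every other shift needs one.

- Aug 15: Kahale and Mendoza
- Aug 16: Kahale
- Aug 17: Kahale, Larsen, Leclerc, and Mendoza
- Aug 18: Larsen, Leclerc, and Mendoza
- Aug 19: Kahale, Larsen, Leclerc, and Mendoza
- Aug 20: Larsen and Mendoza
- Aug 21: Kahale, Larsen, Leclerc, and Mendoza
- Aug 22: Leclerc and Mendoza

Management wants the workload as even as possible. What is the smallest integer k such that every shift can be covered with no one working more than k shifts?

3

With 4 clerks and 10 worker-slots to fill, someone must work at least ⌈10/4⌉ = 3 shifts, so k ≥ 3.
k = 3 works: Aug 15→Kahale, Aug 16→Kahale, Aug 17→Kahale, Aug 18→Larsen+Leclerc, Aug 19→Larsen, Aug 20→Larsen, Aug 21→Leclerc, Aug 22→Leclerc+Mendoza.
Loads: Kahale 3, Larsen 3, Leclerc 3, Mendoza 1 — all ≤ 3.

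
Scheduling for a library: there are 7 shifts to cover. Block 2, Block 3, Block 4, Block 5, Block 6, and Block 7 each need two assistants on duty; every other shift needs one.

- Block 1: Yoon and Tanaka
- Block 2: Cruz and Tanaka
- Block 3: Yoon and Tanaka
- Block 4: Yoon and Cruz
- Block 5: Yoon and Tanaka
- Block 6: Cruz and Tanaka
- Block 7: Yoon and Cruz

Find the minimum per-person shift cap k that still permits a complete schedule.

5

With 3 assistants and 13 worker-slots to fill, someone must work at least ⌈13/3⌉ = 5 shifts, so k ≥ 5.
k = 5 works: Block 1→Yoon, Block 2→Cruz+Tanaka, Block 3→Yoon+Tanaka, Block 4→Yoon+Cruz, Block 5→Yoon+Tanaka, Block 6→Cruz+Tanaka, Block 7→Yoon+Cruz.
Loads: Yoon 5, Cruz 4, Tanaka 4 — all ≤ 5.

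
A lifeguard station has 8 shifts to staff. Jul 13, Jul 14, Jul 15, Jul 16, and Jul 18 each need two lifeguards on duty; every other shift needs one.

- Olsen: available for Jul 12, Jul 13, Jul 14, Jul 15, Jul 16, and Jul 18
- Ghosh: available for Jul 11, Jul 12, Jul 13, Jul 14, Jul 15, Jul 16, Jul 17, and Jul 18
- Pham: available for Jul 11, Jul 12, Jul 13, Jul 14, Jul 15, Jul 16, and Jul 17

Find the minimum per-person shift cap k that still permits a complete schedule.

5

With 3 lifeguards and 13 worker-slots to fill, someone must work at least ⌈13/3⌉ = 5 shifts, so k ≥ 5.
k = 5 works: Jul 11→Ghosh, Jul 12→Olsen, Jul 13→Olsen+Ghosh, Jul 14→Olsen+Pham, Jul 15→Olsen+Pham, Jul 16→Ghosh+Pham, Jul 17→Ghosh, Jul 18→Olsen+Ghosh.
Loads: Olsen 5, Ghosh 5, Pham 3 — all ≤ 5.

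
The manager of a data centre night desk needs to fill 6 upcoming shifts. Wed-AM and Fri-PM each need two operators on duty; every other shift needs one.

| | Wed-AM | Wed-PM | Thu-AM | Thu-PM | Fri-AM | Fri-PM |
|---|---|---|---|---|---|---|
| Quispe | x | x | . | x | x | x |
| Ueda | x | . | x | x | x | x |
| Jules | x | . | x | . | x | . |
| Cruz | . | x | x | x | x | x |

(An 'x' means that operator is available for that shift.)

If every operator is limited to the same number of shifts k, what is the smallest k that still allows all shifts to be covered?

With 4 operators and 8 worker-slots to fill, someone must work at least ⌈8/4⌉ = 2 shifts, so k ≥ 2.
k = 2 works: Wed-AM→Quispe+Ueda, Wed-PM→Quispe, Thu-AM→Jules, Thu-PM→Cruz, Fri-AM→Jules, Fri-PM→Ueda+Cruz.
Loads: Quispe 2, Ueda 2, Jules 2, Cruz 2 — all ≤ 2.

2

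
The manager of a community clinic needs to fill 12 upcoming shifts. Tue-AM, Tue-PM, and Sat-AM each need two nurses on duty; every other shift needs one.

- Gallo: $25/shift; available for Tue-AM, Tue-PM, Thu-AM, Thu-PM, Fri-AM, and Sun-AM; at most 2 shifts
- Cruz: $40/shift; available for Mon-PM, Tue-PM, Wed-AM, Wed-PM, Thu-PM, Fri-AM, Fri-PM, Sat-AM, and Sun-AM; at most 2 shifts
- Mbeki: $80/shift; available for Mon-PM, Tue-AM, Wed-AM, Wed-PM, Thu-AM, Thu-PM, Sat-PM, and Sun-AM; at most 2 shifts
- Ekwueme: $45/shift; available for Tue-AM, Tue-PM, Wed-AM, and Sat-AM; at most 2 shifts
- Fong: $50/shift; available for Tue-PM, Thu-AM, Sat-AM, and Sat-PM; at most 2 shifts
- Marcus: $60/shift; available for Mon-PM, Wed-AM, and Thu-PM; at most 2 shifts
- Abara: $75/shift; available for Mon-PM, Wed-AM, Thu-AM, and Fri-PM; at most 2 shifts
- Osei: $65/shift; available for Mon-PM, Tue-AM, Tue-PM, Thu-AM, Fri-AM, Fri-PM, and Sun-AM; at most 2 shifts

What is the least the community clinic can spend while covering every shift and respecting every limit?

Picking the cheapest available nurse for each shift independently would cost $530, but that ignores the shift limits.
An optimal schedule: Mon-PM→Marcus, Tue-AM→Osei+Mbeki, Tue-PM→Ekwueme+Osei, Wed-AM→Abara, Wed-PM→Cruz, Thu-AM→Abara, Thu-PM→Marcus, Fri-AM→Gallo, Fri-PM→Cruz, Sat-AM→Ekwueme+Fong, Sat-PM→Fong, Sun-AM→Gallo.
Total: 60 + 65 + 80 + 45 + 65 + 75 + 40 + 75 + 60 + 25 + 40 + 45 + 50 + 50 + 25 = $800.

$800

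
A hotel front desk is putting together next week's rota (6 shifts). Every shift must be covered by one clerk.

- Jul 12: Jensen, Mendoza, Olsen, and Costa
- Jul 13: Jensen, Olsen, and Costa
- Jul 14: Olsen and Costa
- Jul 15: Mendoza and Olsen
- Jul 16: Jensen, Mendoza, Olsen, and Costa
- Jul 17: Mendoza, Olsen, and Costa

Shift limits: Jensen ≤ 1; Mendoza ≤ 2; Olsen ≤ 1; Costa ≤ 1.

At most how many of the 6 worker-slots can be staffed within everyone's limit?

5

Total capacity across all clerks is 1+2+1+1 = 5, and 6 slots are needed, so at most 5 can be filled.
An assignment achieving 5: Jul 12→Costa, Jul 13→Jensen, Jul 14→Olsen, Jul 15→Mendoza, Jul 17→Mendoza.
Loads: Jensen 1/1, Mendoza 2/2, Olsen 1/1, Costa 1/1.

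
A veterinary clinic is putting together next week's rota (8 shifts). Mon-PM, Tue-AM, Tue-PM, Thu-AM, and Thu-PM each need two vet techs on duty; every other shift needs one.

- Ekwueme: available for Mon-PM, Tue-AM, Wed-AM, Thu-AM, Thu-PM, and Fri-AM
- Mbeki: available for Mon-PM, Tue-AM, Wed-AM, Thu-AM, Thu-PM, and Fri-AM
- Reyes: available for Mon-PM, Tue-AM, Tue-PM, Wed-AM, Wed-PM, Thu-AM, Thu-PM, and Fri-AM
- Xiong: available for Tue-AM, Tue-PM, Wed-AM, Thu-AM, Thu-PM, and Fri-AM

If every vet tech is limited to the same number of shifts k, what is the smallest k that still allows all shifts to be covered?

With 4 vet techs and 13 worker-slots to fill, someone must work at least ⌈13/4⌉ = 4 shifts, so k ≥ 4.
k = 4 works: Mon-PM→Ekwueme+Mbeki, Tue-AM→Ekwueme+Mbeki, Tue-PM→Reyes+Xiong, Wed-AM→Ekwueme, Wed-PM→Reyes, Thu-AM→Mbeki+Reyes, Thu-PM→Mbeki+Reyes, Fri-AM→Ekwueme.
Loads: Ekwueme 4, Mbeki 4, Reyes 4, Xiong 1 — all ≤ 4.

4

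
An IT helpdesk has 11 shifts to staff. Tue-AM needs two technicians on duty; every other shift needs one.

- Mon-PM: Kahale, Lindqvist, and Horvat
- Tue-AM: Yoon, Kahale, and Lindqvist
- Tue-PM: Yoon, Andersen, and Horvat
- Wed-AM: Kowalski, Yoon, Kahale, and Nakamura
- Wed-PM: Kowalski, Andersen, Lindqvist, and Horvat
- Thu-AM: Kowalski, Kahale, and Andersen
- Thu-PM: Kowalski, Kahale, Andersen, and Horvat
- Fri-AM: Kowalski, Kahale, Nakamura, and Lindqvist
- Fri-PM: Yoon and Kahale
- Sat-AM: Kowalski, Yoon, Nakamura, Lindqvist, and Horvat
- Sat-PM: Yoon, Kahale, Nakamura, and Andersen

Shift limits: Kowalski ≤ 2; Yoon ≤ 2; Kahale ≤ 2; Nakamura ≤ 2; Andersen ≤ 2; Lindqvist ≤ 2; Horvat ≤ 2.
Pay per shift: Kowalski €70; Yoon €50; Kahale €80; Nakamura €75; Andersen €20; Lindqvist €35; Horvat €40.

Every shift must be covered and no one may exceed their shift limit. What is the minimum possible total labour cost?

€580

Picking the cheapest available technician for each shift independently would cost €390, but that ignores the shift limits.
An optimal schedule: Mon-PM→Lindqvist, Tue-AM→Lindqvist+Yoon, Tue-PM→Andersen, Wed-AM→Kowalski, Wed-PM→Horvat, Thu-AM→Andersen, Thu-PM→Horvat, Fri-AM→Kowalski, Fri-PM→Yoon, Sat-AM→Nakamura, Sat-PM→Nakamura.
Total: 35 + 35 + 50 + 20 + 70 + 40 + 20 + 40 + 70 + 50 + 75 + 75 = €580.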